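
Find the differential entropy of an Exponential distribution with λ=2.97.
-0.0886 nats

We have X ~ Exponential(λ=2.97).

The differential entropy measures the uncertainty or information content of the distribution.

For an Exponential distribution with λ=2.97:
h(X) = -0.0886 nats

(In bits, this would be -0.1278 bits.)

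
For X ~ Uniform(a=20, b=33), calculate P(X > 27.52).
0.421538

We have X ~ Uniform(a=20, b=33).

P(X > 27.52) = 1 - P(X ≤ 27.52)
                = 1 - F(27.52)
                = 1 - 0.578462
                = 0.421538

So there's approximately a 42.2% chance that X exceeds 27.52.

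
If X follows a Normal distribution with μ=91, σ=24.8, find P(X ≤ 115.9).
0.842318

We have X ~ Normal(μ=91, σ=24.8).

The CDF gives us P(X ≤ k).

Using the CDF:
P(X ≤ 115.9) = 0.842318

This means there's approximately a 84.2% chance that X is at most 115.9.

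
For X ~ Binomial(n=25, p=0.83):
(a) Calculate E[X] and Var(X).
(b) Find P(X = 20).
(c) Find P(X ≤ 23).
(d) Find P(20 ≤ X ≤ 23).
(a) E[X] = 20.7500, Var(X) = 3.5275
(b) P(X = 20) = 0.181613
(c) P(X ≤ 23) = 0.941959
(d) P(20 ≤ X ≤ 23) = 0.699489

We have X ~ Binomial(n=25, p=0.83).

(a) Moments:
E[X] = 20.7500
Var(X) = 3.5275
σ = √Var(X) = 1.8782

(b) Point probability using PMF:
P(X = 20) = 0.181613

(c) Cumulative probability using CDF:
P(X ≤ 23) = F(23) = 0.941959

(d) Range probability:
P(20 ≤ X ≤ 23) = P(X ≤ 23) - P(X ≤ 19)
                   = F(23) - F(19)
                   = 0.941959 - 0.242469
                   = 0.699489

This means approximately 69.9% of outcomes fall in the interval [20, 23].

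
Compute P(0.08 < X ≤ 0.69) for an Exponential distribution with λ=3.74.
0.665683

We have X ~ Exponential(λ=3.74).

To find P(0.08 < X ≤ 0.69), we use:
P(0.08 < X ≤ 0.69) = P(X ≤ 0.69) - P(X ≤ 0.08)
                 = F(0.69) - F(0.08)
                 = 0.924271 - 0.258589
                 = 0.665683

So there's approximately a 66.6% chance that X falls in this range.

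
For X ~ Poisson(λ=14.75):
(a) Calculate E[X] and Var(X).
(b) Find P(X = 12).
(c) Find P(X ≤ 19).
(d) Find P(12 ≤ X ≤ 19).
(a) E[X] = 14.7500, Var(X) = 14.7500
(b) P(X = 12) = 0.086961
(c) P(X ≤ 19) = 0.888689
(d) P(12 ≤ X ≤ 19) = 0.686810

We have X ~ Poisson(λ=14.75).

(a) Moments:
E[X] = 14.7500
Var(X) = 14.7500
σ = √Var(X) = 3.8406

(b) Point probability using PMF:
P(X = 12) = 0.086961

(c) Cumulative probability using CDF:
P(X ≤ 19) = F(19) = 0.888689

(d) Range probability:
P(12 ≤ X ≤ 19) = P(X ≤ 19) - P(X ≤ 11)
                   = F(19) - F(11)
                   = 0.888689 - 0.201880
                   = 0.686810

This means approximately 68.7% of outcomes fall in the interval [12, 19].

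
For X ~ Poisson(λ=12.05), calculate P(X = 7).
0.042779

We have X ~ Poisson(λ=12.05).

For a Poisson distribution, the PMF gives us the probability of each outcome.

Using the PMF formula:
P(X = 7) = 0.042779

Rounded to 4 decimal places: 0.0428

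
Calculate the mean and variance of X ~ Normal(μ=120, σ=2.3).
E[X] = 120.0000, Var(X) = 5.2900

We have X ~ Normal(μ=120, σ=2.3).

For a Normal distribution with μ=120, σ=2.3:

Expected value:
E[X] = 120.0000

Variance:
Var(X) = 5.2900

Standard deviation:
σ = √Var(X) = 2.3000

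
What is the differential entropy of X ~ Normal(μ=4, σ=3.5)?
2.6717 nats

We have X ~ Normal(μ=4, σ=3.5).

The differential entropy measures the uncertainty or information content of the distribution.

For a Normal distribution with μ=4, σ=3.5:
h(X) = 2.6717 nats

(In bits, this would be 3.8545 bits.)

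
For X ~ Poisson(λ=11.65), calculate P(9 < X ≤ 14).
0.528424

We have X ~ Poisson(λ=11.65).

To find P(9 < X ≤ 14), we use:
P(9 < X ≤ 14) = P(X ≤ 14) - P(X ≤ 9)
                 = F(14) - F(9)
                 = 0.802729 - 0.274305
                 = 0.528424

So there's approximately a 52.8% chance that X falls in this range.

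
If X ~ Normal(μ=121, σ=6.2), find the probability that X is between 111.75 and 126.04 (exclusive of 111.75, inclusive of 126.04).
0.724005

We have X ~ Normal(μ=121, σ=6.2).

To find P(111.75 < X ≤ 126.04), we use:
P(111.75 < X ≤ 126.04) = P(X ≤ 126.04) - P(X ≤ 111.75)
                 = F(126.04) - F(111.75)
                 = 0.791863 - 0.067858
                 = 0.724005

So there's approximately a 72.4% chance that X falls in this range.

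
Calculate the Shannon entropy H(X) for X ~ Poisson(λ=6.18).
2.3146 nats

We have X ~ Poisson(λ=6.18).

The Shannon entropy measures the uncertainty or information content of the distribution.

For a Poisson distribution with λ=6.18:
H(X) = 2.3146 nats

(In bits, this would be 3.3393 bits.)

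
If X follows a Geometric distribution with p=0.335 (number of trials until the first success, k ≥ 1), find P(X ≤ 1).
0.335000

We have X ~ Geometric(p=0.335) (number of trials until the first success, k ≥ 1).

The CDF gives us P(X ≤ k).

Using the CDF:
P(X ≤ 1) = 0.335000

This means there's approximately a 33.5% chance that X is at most 1.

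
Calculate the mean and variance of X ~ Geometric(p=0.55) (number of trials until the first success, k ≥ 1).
E[X] = 1.8182, Var(X) = 1.4876

We have X ~ Geometric(p=0.55) (number of trials until the first success, k ≥ 1).

For a Geometric distribution with p=0.55 (number of trials until the first success, k ≥ 1):

Expected value:
E[X] = 1.8182

Variance:
Var(X) = 1.4876

Standard deviation:
σ = √Var(X) = 1.2197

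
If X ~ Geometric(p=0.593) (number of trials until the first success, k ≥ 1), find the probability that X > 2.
0.165649

We have X ~ Geometric(p=0.593) (number of trials until the first success, k ≥ 1).

P(X > 2) = 1 - P(X ≤ 2)
                = 1 - F(2)
                = 1 - 0.834351
                = 0.165649

So there's approximately a 16.6% chance that X exceeds 2.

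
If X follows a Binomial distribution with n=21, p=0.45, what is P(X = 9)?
0.170415

We have X ~ Binomial(n=21, p=0.45).

For a Binomial distribution, the PMF gives us the probability of each outcome.

Using the PMF formula:
P(X = 9) = 0.170415

Rounded to 4 decimal places: 0.1704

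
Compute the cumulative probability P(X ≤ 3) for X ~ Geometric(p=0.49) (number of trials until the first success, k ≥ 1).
0.867349

We have X ~ Geometric(p=0.49) (number of trials until the first success, k ≥ 1).

The CDF gives us P(X ≤ k).

Using the CDF:
P(X ≤ 3) = 0.867349

This means there's approximately a 86.7% chance that X is at most 3.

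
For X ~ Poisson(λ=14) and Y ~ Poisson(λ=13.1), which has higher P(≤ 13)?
Y has higher probability (P(Y ≤ 13) = 0.5621 > P(X ≤ 13) = 0.4644)

Compute P(≤ 13) for each distribution:

X ~ Poisson(λ=14):
P(X ≤ 13) = 0.4644

Y ~ Poisson(λ=13.1):
P(Y ≤ 13) = 0.5621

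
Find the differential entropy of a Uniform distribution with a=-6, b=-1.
1.6094 nats

We have X ~ Uniform(a=-6, b=-1).

The differential entropy measures the uncertainty or information content of the distribution.

For a Uniform distribution with a=-6, b=-1:
h(X) = 1.6094 nats

(In bits, this would be 2.3219 bits.)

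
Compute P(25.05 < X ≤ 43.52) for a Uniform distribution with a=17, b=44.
0.684074

We have X ~ Uniform(a=17, b=44).

To find P(25.05 < X ≤ 43.52), we use:
P(25.05 < X ≤ 43.52) = P(X ≤ 43.52) - P(X ≤ 25.05)
                 = F(43.52) - F(25.05)
                 = 0.982222 - 0.298148
                 = 0.684074

So there's approximately a 68.4% chance that X falls in this range.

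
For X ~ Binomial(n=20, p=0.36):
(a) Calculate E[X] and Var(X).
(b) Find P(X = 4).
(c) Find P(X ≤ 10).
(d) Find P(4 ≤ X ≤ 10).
(a) E[X] = 7.2000, Var(X) = 4.6080
(b) P(X = 4) = 0.064474
(c) P(X ≤ 10) = 0.935481
(d) P(4 ≤ X ≤ 10) = 0.898892

We have X ~ Binomial(n=20, p=0.36).

(a) Moments:
E[X] = 7.2000
Var(X) = 4.6080
σ = √Var(X) = 2.1466

(b) Point probability using PMF:
P(X = 4) = 0.064474

(c) Cumulative probability using CDF:
P(X ≤ 10) = F(10) = 0.935481

(d) Range probability:
P(4 ≤ X ≤ 10) = P(X ≤ 10) - P(X ≤ 3)
                   = F(10) - F(3)
                   = 0.935481 - 0.036589
                   = 0.898892

This means approximately 89.9% of outcomes fall in the interval [4, 10].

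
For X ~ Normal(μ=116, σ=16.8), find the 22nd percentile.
103.0272

We have X ~ Normal(μ=116, σ=16.8).

We want to find x such that P(X ≤ x) = 0.22.

This is the 22nd percentile, which means 22% of values fall below this point.

Using the inverse CDF (quantile function):
x = F⁻¹(0.22) = 103.0272

Verification: P(X ≤ 103.0272) = 0.22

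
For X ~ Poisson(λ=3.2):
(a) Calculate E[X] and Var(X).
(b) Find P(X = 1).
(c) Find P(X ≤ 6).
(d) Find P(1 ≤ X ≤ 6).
(a) E[X] = 3.2000, Var(X) = 3.2000
(b) P(X = 1) = 0.130439
(c) P(X ≤ 6) = 0.955381
(d) P(1 ≤ X ≤ 6) = 0.914619

We have X ~ Poisson(λ=3.2).

(a) Moments:
E[X] = 3.2000
Var(X) = 3.2000
σ = √Var(X) = 1.7889

(b) Point probability using PMF:
P(X = 1) = 0.130439

(c) Cumulative probability using CDF:
P(X ≤ 6) = F(6) = 0.955381

(d) Range probability:
P(1 ≤ X ≤ 6) = P(X ≤ 6) - P(X ≤ 0)
                   = F(6) - F(0)
                   = 0.955381 - 0.040762
                   = 0.914619

This means approximately 91.5% of outcomes fall in the interval [1, 6].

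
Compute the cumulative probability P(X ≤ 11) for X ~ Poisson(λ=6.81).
0.954773

We have X ~ Poisson(λ=6.81).

The CDF gives us P(X ≤ k).

Using the CDF:
P(X ≤ 11) = 0.954773

This means there's approximately a 95.5% chance that X is at most 11.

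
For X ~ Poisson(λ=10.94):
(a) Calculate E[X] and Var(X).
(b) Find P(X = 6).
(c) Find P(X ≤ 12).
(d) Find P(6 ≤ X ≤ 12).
(a) E[X] = 10.9400, Var(X) = 10.9400
(b) P(X = 6) = 0.042227
(c) P(X ≤ 12) = 0.695244
(d) P(6 ≤ X ≤ 12) = 0.656357

We have X ~ Poisson(λ=10.94).

(a) Moments:
E[X] = 10.9400
Var(X) = 10.9400
σ = √Var(X) = 3.3076

(b) Point probability using PMF:
P(X = 6) = 0.042227

(c) Cumulative probability using CDF:
P(X ≤ 12) = F(12) = 0.695244

(d) Range probability:
P(6 ≤ X ≤ 12) = P(X ≤ 12) - P(X ≤ 5)
                   = F(12) - F(5)
                   = 0.695244 - 0.038887
                   = 0.656357

This means approximately 65.6% of outcomes fall in the interval [6, 12].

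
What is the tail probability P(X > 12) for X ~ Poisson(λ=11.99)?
0.422891

We have X ~ Poisson(λ=11.99).

P(X > 12) = 1 - P(X ≤ 12)
                = 1 - F(12)
                = 1 - 0.577109
                = 0.422891

So there's approximately a 42.3% chance that X exceeds 12.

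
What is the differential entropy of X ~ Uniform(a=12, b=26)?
2.6391 nats

We have X ~ Uniform(a=12, b=26).

The differential entropy measures the uncertainty or information content of the distribution.

For a Uniform distribution with a=12, b=26:
h(X) = 2.6391 nats

(In bits, this would be 3.8074 bits.)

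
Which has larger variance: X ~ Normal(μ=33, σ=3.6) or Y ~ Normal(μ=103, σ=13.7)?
Y has larger variance (187.6900 > 12.9600)

Compute the variance for each distribution:

X ~ Normal(μ=33, σ=3.6):
Var(X) = 12.9600

Y ~ Normal(μ=103, σ=13.7):
Var(Y) = 187.6900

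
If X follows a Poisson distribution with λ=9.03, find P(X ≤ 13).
0.924628

We have X ~ Poisson(λ=9.03).

The CDF gives us P(X ≤ k).

Using the CDF:
P(X ≤ 13) = 0.924628

This means there's approximately a 92.5% chance that X is at most 13.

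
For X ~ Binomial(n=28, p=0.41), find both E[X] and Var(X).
E[X] = 11.4800, Var(X) = 6.7732

We have X ~ Binomial(n=28, p=0.41).

For a Binomial distribution with n=28, p=0.41:

Expected value:
E[X] = 11.4800

Variance:
Var(X) = 6.7732

Standard deviation:
σ = √Var(X) = 2.6025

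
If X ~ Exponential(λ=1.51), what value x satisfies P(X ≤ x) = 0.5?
0.4590

We have X ~ Exponential(λ=1.51).

We want to find x such that P(X ≤ x) = 0.5.

This is the 50th percentile, which means 50% of values fall below this point.

Using the inverse CDF (quantile function):
x = F⁻¹(0.5) = 0.4590

Verification: P(X ≤ 0.4590) = 0.5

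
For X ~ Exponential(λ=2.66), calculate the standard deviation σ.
0.3759

We have X ~ Exponential(λ=2.66).

For an Exponential distribution with λ=2.66:
σ = √Var(X) = 0.3759

The standard deviation is the square root of the variance.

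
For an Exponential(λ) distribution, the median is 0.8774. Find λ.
λ = 0.7900

For X ~ Exponential(λ), the CDF is F(x) = 1 - e^(-λx).
The median m satisfies F(m) = 0.5:
1 - e^(-λm) = 0.5
e^(-λm) = 0.5
λm = ln(2)
m = ln(2) / λ

Given m = 0.8774:
λ = ln(2) / 0.8774 = 0.693147 / 0.8774 = 0.7900

Verification: ln(2) / 0.7900 = 0.8774 ✓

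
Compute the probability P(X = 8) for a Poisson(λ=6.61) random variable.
0.121732

We have X ~ Poisson(λ=6.61).

For a Poisson distribution, the PMF gives us the probability of each outcome.

Using the PMF formula:
P(X = 8) = 0.121732

Rounded to 4 decimal places: 0.1217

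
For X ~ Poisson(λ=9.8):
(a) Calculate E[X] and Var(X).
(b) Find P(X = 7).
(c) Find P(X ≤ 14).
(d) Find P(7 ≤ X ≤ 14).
(a) E[X] = 9.8000, Var(X) = 9.8000
(b) P(X = 7) = 0.095514
(c) P(X ≤ 14) = 0.926542
(d) P(7 ≤ X ≤ 14) = 0.783277

We have X ~ Poisson(λ=9.8).

(a) Moments:
E[X] = 9.8000
Var(X) = 9.8000
σ = √Var(X) = 3.1305

(b) Point probability using PMF:
P(X = 7) = 0.095514

(c) Cumulative probability using CDF:
P(X ≤ 14) = F(14) = 0.926542

(d) Range probability:
P(7 ≤ X ≤ 14) = P(X ≤ 14) - P(X ≤ 6)
                   = F(14) - F(6)
                   = 0.926542 - 0.143265
                   = 0.783277

This means approximately 78.3% of outcomes fall in the interval [7, 14].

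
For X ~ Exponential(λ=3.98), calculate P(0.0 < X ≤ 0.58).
0.900580

We have X ~ Exponential(λ=3.98).

To find P(0.0 < X ≤ 0.58), we use:
P(0.0 < X ≤ 0.58) = P(X ≤ 0.58) - P(X ≤ 0.0)
                 = F(0.58) - F(0.0)
                 = 0.900580 - 0.000000
                 = 0.900580

So there's approximately a 90.1% chance that X falls in this range.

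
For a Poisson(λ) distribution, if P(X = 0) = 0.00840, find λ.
λ = 4.7795

For a Poisson(λ) distribution, the PMF at 0 is:
P(X = 0) = λ^0 e^(-λ) / 0! = e^(-λ)

Given P(X = 0) = 0.00840:
e^(-λ) = 0.00840
-λ = ln(0.00840)
λ = -ln(0.00840) = 4.7795

Verification: e^(-4.7795) = 0.00840 ✓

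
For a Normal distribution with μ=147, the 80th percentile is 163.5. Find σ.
σ = 19.6050

For X ~ Normal(μ, σ), the p-th percentile satisfies x = μ + z_p × σ,
where z_p = Φ⁻¹(p) is the standard normal quantile.

Step 1: z_{0.8} = Φ⁻¹(0.8) = 0.8416

Step 2: Solve for σ:
163.5 = 147 + 0.8416 × σ
σ = (163.5 - 147) / 0.8416
σ = 16.50 / 0.8416
σ = 19.6050

Verification: μ + z × σ = 147 + 0.8416 × 19.6050 = 163.50 ✓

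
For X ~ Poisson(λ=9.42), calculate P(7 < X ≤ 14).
0.666247

We have X ~ Poisson(λ=9.42).

To find P(7 < X ≤ 14), we use:
P(7 < X ≤ 14) = P(X ≤ 14) - P(X ≤ 7)
                 = F(14) - F(7)
                 = 0.943295 - 0.277048
                 = 0.666247

So there's approximately a 66.6% chance that X falls in this range.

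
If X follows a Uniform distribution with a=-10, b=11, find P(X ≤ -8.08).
0.091429

We have X ~ Uniform(a=-10, b=11).

The CDF gives us P(X ≤ k).

Using the CDF:
P(X ≤ -8.08) = 0.091429

This means there's approximately a 9.1% chance that X is at most -8.08.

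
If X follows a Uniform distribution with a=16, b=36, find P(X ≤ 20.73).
0.236500

We have X ~ Uniform(a=16, b=36).

The CDF gives us P(X ≤ k).

Using the CDF:
P(X ≤ 20.73) = 0.236500

This means there's approximately a 23.7% chance that X is at most 20.73.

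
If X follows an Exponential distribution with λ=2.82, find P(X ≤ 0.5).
0.755857

We have X ~ Exponential(λ=2.82).

The CDF gives us P(X ≤ k).

Using the CDF:
P(X ≤ 0.5) = 0.755857

This means there's approximately a 75.6% chance that X is at most 0.5.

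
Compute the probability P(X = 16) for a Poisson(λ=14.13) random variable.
0.088120

We have X ~ Poisson(λ=14.13).

For a Poisson distribution, the PMF gives us the probability of each outcome.

Using the PMF formula:
P(X = 16) = 0.088120

Rounded to 4 decimal places: 0.0881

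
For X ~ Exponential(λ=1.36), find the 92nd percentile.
1.8572

We have X ~ Exponential(λ=1.36).

We want to find x such that P(X ≤ x) = 0.92.

This is the 92nd percentile, which means 92% of values fall below this point.

Using the inverse CDF (quantile function):
x = F⁻¹(0.92) = 1.8572

Verification: P(X ≤ 1.8572) = 0.92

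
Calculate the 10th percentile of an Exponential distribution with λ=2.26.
0.0466

We have X ~ Exponential(λ=2.26).

We want to find x such that P(X ≤ x) = 0.1.

This is the 10th percentile, which means 10% of values fall below this point.

Using the inverse CDF (quantile function):
x = F⁻¹(0.1) = 0.0466

Verification: P(X ≤ 0.0466) = 0.1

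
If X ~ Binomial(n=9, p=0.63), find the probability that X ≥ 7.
0.292398

We have X ~ Binomial(n=9, p=0.63).

For discrete distributions, P(X ≥ 7) = 1 - P(X ≤ 6).

P(X ≤ 6) = 0.707602
P(X ≥ 7) = 1 - 0.707602 = 0.292398

So there's approximately a 29.2% chance that X is at least 7.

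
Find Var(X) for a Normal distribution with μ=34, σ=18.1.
327.6100

We have X ~ Normal(μ=34, σ=18.1).

For a Normal distribution with μ=34, σ=18.1:
Var(X) = 327.6100

The variance measures the spread of the distribution around the mean.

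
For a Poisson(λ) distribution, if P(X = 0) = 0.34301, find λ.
λ = 1.0700

For a Poisson(λ) distribution, the PMF at 0 is:
P(X = 0) = λ^0 e^(-λ) / 0! = e^(-λ)

Given P(X = 0) = 0.34301:
e^(-λ) = 0.34301
-λ = ln(0.34301)
λ = -ln(0.34301) = 1.0700

Verification: e^(-1.0700) = 0.34301 ✓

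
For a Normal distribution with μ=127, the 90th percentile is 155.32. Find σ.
σ = 22.0982

For X ~ Normal(μ, σ), the p-th percentile satisfies x = μ + z_p × σ,
where z_p = Φ⁻¹(p) is the standard normal quantile.

Step 1: z_{0.9} = Φ⁻¹(0.9) = 1.2816

Step 2: Solve for σ:
155.32 = 127 + 1.2816 × σ
σ = (155.32 - 127) / 1.2816
σ = 28.32 / 1.2816
σ = 22.0982

Verification: μ + z × σ = 127 + 1.2816 × 22.0982 = 155.32 ✓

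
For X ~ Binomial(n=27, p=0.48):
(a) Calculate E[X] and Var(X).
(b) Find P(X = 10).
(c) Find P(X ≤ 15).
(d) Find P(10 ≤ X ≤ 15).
(a) E[X] = 12.9600, Var(X) = 6.7392
(b) P(X = 10) = 0.081399
(c) P(X ≤ 15) = 0.836035
(d) P(10 ≤ X ≤ 15) = 0.745585

We have X ~ Binomial(n=27, p=0.48).

(a) Moments:
E[X] = 12.9600
Var(X) = 6.7392
σ = √Var(X) = 2.5960

(b) Point probability using PMF:
P(X = 10) = 0.081399

(c) Cumulative probability using CDF:
P(X ≤ 15) = F(15) = 0.836035

(d) Range probability:
P(10 ≤ X ≤ 15) = P(X ≤ 15) - P(X ≤ 9)
                   = F(15) - F(9)
                   = 0.836035 - 0.090450
                   = 0.745585

This means approximately 74.6% of outcomes fall in the interval [10, 15].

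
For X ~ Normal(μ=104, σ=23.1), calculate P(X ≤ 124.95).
0.817777

We have X ~ Normal(μ=104, σ=23.1).

The CDF gives us P(X ≤ k).

Using the CDF:
P(X ≤ 124.95) = 0.817777

This means there's approximately a 81.8% chance that X is at most 124.95.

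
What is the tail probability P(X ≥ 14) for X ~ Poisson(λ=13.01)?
0.428055

We have X ~ Poisson(λ=13.01).

For discrete distributions, P(X ≥ 14) = 1 - P(X ≤ 13).

P(X ≤ 13) = 0.571945
P(X ≥ 14) = 1 - 0.571945 = 0.428055

So there's approximately a 42.8% chance that X is at least 14.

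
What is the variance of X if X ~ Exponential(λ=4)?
0.0625

We have X ~ Exponential(λ=4).

For an Exponential distribution with λ=4:
Var(X) = 0.0625

The variance measures the spread of the distribution around the mean.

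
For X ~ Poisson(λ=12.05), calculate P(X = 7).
0.042779

We have X ~ Poisson(λ=12.05).

For a Poisson distribution, the PMF gives us the probability of each outcome.

Using the PMF formula:
P(X = 7) = 0.042779

Rounded to 4 decimal places: 0.0428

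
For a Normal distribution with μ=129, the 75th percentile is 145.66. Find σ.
σ = 24.7002

For X ~ Normal(μ, σ), the p-th percentile satisfies x = μ + z_p × σ,
where z_p = Φ⁻¹(p) is the standard normal quantile.

Step 1: z_{0.75} = Φ⁻¹(0.75) = 0.6745

Step 2: Solve for σ:
145.66 = 129 + 0.6745 × σ
σ = (145.66 - 129) / 0.6745
σ = 16.66 / 0.6745
σ = 24.7002

Verification: μ + z × σ = 129 + 0.6745 × 24.7002 = 145.66 ✓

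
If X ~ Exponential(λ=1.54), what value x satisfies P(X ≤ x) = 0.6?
0.5950

We have X ~ Exponential(λ=1.54).

We want to find x such that P(X ≤ x) = 0.6.

This is the 60th percentile, which means 60% of values fall below this point.

Using the inverse CDF (quantile function):
x = F⁻¹(0.6) = 0.5950

Verification: P(X ≤ 0.5950) = 0.6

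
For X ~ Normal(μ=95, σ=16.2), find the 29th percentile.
86.0352

We have X ~ Normal(μ=95, σ=16.2).

We want to find x such that P(X ≤ x) = 0.29.

This is the 29th percentile, which means 29% of values fall below this point.

Using the inverse CDF (quantile function):
x = F⁻¹(0.29) = 86.0352

Verification: P(X ≤ 86.0352) = 0.29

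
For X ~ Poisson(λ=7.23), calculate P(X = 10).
0.077924

We have X ~ Poisson(λ=7.23).

For a Poisson distribution, the PMF gives us the probability of each outcome.

Using the PMF formula:
P(X = 10) = 0.077924

Rounded to 4 decimal places: 0.0779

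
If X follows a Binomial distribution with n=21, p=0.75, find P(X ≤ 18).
0.925477

We have X ~ Binomial(n=21, p=0.75).

The CDF gives us P(X ≤ k).

Using the CDF:
P(X ≤ 18) = 0.925477

This means there's approximately a 92.5% chance that X is at most 18.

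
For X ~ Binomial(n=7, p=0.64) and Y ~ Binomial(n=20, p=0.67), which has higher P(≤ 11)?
X has higher probability (P(X ≤ 11) = 1.0000 > P(Y ≤ 11) = 0.1818)

Compute P(≤ 11) for each distribution:

X ~ Binomial(n=7, p=0.64):
P(X ≤ 11) = 1.0000

Y ~ Binomial(n=20, p=0.67):
P(Y ≤ 11) = 0.1818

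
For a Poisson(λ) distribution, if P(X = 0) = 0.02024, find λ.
λ = 3.9001

For a Poisson(λ) distribution, the PMF at 0 is:
P(X = 0) = λ^0 e^(-λ) / 0! = e^(-λ)

Given P(X = 0) = 0.02024:
e^(-λ) = 0.02024
-λ = ln(0.02024)
λ = -ln(0.02024) = 3.9001

Verification: e^(-3.9001) = 0.02024 ✓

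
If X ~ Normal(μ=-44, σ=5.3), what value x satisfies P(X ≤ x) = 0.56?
-43.1999

We have X ~ Normal(μ=-44, σ=5.3).

We want to find x such that P(X ≤ x) = 0.56.

This is the 56th percentile, which means 56% of values fall below this point.

Using the inverse CDF (quantile function):
x = F⁻¹(0.56) = -43.1999

Verification: P(X ≤ -43.1999) = 0.56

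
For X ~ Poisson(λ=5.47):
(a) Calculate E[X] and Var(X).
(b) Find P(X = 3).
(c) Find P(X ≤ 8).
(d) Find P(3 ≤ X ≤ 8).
(a) E[X] = 5.4700, Var(X) = 5.4700
(b) P(X = 3) = 0.114874
(c) P(X ≤ 8) = 0.896885
(d) P(3 ≤ X ≤ 8) = 0.806637

We have X ~ Poisson(λ=5.47).

(a) Moments:
E[X] = 5.4700
Var(X) = 5.4700
σ = √Var(X) = 2.3388

(b) Point probability using PMF:
P(X = 3) = 0.114874

(c) Cumulative probability using CDF:
P(X ≤ 8) = F(8) = 0.896885

(d) Range probability:
P(3 ≤ X ≤ 8) = P(X ≤ 8) - P(X ≤ 2)
                   = F(8) - F(2)
                   = 0.896885 - 0.090249
                   = 0.806637

This means approximately 80.7% of outcomes fall in the interval [3, 8].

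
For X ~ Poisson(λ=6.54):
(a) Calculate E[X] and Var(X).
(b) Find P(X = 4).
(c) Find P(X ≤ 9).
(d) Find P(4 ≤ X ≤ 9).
(a) E[X] = 6.5400, Var(X) = 6.5400
(b) P(X = 4) = 0.110107
(c) P(X ≤ 9) = 0.873925
(d) P(4 ≤ X ≤ 9) = 0.764799

We have X ~ Poisson(λ=6.54).

(a) Moments:
E[X] = 6.5400
Var(X) = 6.5400
σ = √Var(X) = 2.5573

(b) Point probability using PMF:
P(X = 4) = 0.110107

(c) Cumulative probability using CDF:
P(X ≤ 9) = F(9) = 0.873925

(d) Range probability:
P(4 ≤ X ≤ 9) = P(X ≤ 9) - P(X ≤ 3)
                   = F(9) - F(3)
                   = 0.873925 - 0.109127
                   = 0.764799

This means approximately 76.5% of outcomes fall in the interval [4, 9].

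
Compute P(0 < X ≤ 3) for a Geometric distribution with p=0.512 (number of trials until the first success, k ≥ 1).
0.883786

We have X ~ Geometric(p=0.512) (number of trials until the first success, k ≥ 1).

To find P(0 < X ≤ 3), we use:
P(0 < X ≤ 3) = P(X ≤ 3) - P(X ≤ 0)
                 = F(3) - F(0)
                 = 0.883786 - 0.000000
                 = 0.883786

So there's approximately a 88.4% chance that X falls in this range.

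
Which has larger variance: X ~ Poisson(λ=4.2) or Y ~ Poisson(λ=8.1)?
Y has larger variance (8.1000 > 4.2000)

Compute the variance for each distribution:

X ~ Poisson(λ=4.2):
Var(X) = 4.2000

Y ~ Poisson(λ=8.1):
Var(Y) = 8.1000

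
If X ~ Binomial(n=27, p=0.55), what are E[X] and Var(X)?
E[X] = 14.8500, Var(X) = 6.6825

We have X ~ Binomial(n=27, p=0.55).

For a Binomial distribution with n=27, p=0.55:

Expected value:
E[X] = 14.8500

Variance:
Var(X) = 6.6825

Standard deviation:
σ = √Var(X) = 2.5851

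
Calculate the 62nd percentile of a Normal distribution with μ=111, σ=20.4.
117.2318

We have X ~ Normal(μ=111, σ=20.4).

We want to find x such that P(X ≤ x) = 0.62.

This is the 62nd percentile, which means 62% of values fall below this point.

Using the inverse CDF (quantile function):
x = F⁻¹(0.62) = 117.2318

Verification: P(X ≤ 117.2318) = 0.62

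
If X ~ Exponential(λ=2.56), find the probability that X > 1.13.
0.055421

We have X ~ Exponential(λ=2.56).

P(X > 1.13) = 1 - P(X ≤ 1.13)
                = 1 - F(1.13)
                = 1 - 0.944579
                = 0.055421

So there's approximately a 5.5% chance that X exceeds 1.13.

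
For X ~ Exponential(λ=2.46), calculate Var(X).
0.1652

We have X ~ Exponential(λ=2.46).

For an Exponential distribution with λ=2.46:
Var(X) = 0.1652

The variance measures the spread of the distribution around the mean.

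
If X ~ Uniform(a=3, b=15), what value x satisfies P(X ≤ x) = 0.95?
14.4000

We have X ~ Uniform(a=3, b=15).

We want to find x such that P(X ≤ x) = 0.95.

This is the 95th percentile, which means 95% of values fall below this point.

Using the inverse CDF (quantile function):
x = F⁻¹(0.95) = 14.4000

Verification: P(X ≤ 14.4000) = 0.95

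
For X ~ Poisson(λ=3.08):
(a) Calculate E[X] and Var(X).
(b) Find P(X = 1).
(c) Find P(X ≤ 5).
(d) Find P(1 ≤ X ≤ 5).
(a) E[X] = 3.0800, Var(X) = 3.0800
(b) P(X = 1) = 0.141555
(c) P(X ≤ 5) = 0.907803
(d) P(1 ≤ X ≤ 5) = 0.861843

We have X ~ Poisson(λ=3.08).

(a) Moments:
E[X] = 3.0800
Var(X) = 3.0800
σ = √Var(X) = 1.7550

(b) Point probability using PMF:
P(X = 1) = 0.141555

(c) Cumulative probability using CDF:
P(X ≤ 5) = F(5) = 0.907803

(d) Range probability:
P(1 ≤ X ≤ 5) = P(X ≤ 5) - P(X ≤ 0)
                   = F(5) - F(0)
                   = 0.907803 - 0.045959
                   = 0.861843

This means approximately 86.2% of outcomes fall in the interval [1, 5].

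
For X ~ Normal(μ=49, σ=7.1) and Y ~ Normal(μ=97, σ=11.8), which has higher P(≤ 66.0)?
X has higher probability (P(X ≤ 66.0) = 0.9917 > P(Y ≤ 66.0) = 0.0043)

Compute P(≤ 66.0) for each distribution:

X ~ Normal(μ=49, σ=7.1):
P(X ≤ 66.0) = 0.9917

Y ~ Normal(μ=97, σ=11.8):
P(Y ≤ 66.0) = 0.0043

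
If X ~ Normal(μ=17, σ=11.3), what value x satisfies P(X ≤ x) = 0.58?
19.2814

We have X ~ Normal(μ=17, σ=11.3).

We want to find x such that P(X ≤ x) = 0.58.

This is the 58th percentile, which means 58% of values fall below this point.

Using the inverse CDF (quantile function):
x = F⁻¹(0.58) = 19.2814

Verification: P(X ≤ 19.2814) = 0.58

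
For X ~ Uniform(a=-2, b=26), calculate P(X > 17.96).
0.287143

We have X ~ Uniform(a=-2, b=26).

P(X > 17.96) = 1 - P(X ≤ 17.96)
                = 1 - F(17.96)
                = 1 - 0.712857
                = 0.287143

So there's approximately a 28.7% chance that X exceeds 17.96.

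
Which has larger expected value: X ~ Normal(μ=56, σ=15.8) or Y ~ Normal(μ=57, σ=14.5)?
Y has larger mean (57.0000 > 56.0000)

Compute the expected value for each distribution:

X ~ Normal(μ=56, σ=15.8):
E[X] = 56.0000

Y ~ Normal(μ=57, σ=14.5):
E[Y] = 57.0000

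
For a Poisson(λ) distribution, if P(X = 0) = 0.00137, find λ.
λ = 6.5929

For a Poisson(λ) distribution, the PMF at 0 is:
P(X = 0) = λ^0 e^(-λ) / 0! = e^(-λ)

Given P(X = 0) = 0.00137:
e^(-λ) = 0.00137
-λ = ln(0.00137)
λ = -ln(0.00137) = 6.5929

Verification: e^(-6.5929) = 0.00137 ✓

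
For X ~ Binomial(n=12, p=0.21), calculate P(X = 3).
0.244188

We have X ~ Binomial(n=12, p=0.21).

For a Binomial distribution, the PMF gives us the probability of each outcome.

Using the PMF formula:
P(X = 3) = 0.244188

Rounded to 4 decimal places: 0.2442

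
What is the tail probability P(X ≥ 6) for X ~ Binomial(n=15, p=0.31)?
0.308357

We have X ~ Binomial(n=15, p=0.31).

For discrete distributions, P(X ≥ 6) = 1 - P(X ≤ 5).

P(X ≤ 5) = 0.691643
P(X ≥ 6) = 1 - 0.691643 = 0.308357

So there's approximately a 30.8% chance that X is at least 6.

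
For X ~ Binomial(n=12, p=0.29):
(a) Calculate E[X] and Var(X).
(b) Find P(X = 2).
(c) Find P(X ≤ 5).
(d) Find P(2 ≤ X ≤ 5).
(a) E[X] = 3.4800, Var(X) = 2.4708
(b) P(X = 2) = 0.180686
(c) P(X ≤ 5) = 0.897359
(d) P(2 ≤ X ≤ 5) = 0.800519

We have X ~ Binomial(n=12, p=0.29).

(a) Moments:
E[X] = 3.4800
Var(X) = 2.4708
σ = √Var(X) = 1.5719

(b) Point probability using PMF:
P(X = 2) = 0.180686

(c) Cumulative probability using CDF:
P(X ≤ 5) = F(5) = 0.897359

(d) Range probability:
P(2 ≤ X ≤ 5) = P(X ≤ 5) - P(X ≤ 1)
                   = F(5) - F(1)
                   = 0.897359 - 0.096840
                   = 0.800519

This means approximately 80.1% of outcomes fall in the interval [2, 5].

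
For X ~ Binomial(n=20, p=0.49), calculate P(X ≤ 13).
0.951987

We have X ~ Binomial(n=20, p=0.49).

The CDF gives us P(X ≤ k).

Using the CDF:
P(X ≤ 13) = 0.951987

This means there's approximately a 95.2% chance that X is at most 13.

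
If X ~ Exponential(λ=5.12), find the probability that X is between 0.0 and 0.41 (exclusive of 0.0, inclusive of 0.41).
0.877446

We have X ~ Exponential(λ=5.12).

To find P(0.0 < X ≤ 0.41), we use:
P(0.0 < X ≤ 0.41) = P(X ≤ 0.41) - P(X ≤ 0.0)
                 = F(0.41) - F(0.0)
                 = 0.877446 - 0.000000
                 = 0.877446

So there's approximately a 87.7% chance that X falls in this range.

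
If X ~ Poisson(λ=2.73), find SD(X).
1.6523

We have X ~ Poisson(λ=2.73).

For a Poisson distribution with λ=2.73:
σ = √Var(X) = 1.6523

The standard deviation is the square root of the variance.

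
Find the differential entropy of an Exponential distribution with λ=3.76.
-0.3244 nats

We have X ~ Exponential(λ=3.76).

The differential entropy measures the uncertainty or information content of the distribution.

For an Exponential distribution with λ=3.76:
h(X) = -0.3244 nats

(In bits, this would be -0.4680 bits.)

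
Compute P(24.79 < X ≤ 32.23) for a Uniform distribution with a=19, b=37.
0.413333

We have X ~ Uniform(a=19, b=37).

To find P(24.79 < X ≤ 32.23), we use:
P(24.79 < X ≤ 32.23) = P(X ≤ 32.23) - P(X ≤ 24.79)
                 = F(32.23) - F(24.79)
                 = 0.735000 - 0.321667
                 = 0.413333

So there's approximately a 41.3% chance that X falls in this range.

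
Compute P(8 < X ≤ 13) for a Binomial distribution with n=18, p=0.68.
0.698001

We have X ~ Binomial(n=18, p=0.68).

To find P(8 < X ≤ 13), we use:
P(8 < X ≤ 13) = P(X ≤ 13) - P(X ≤ 8)
                 = F(13) - F(8)
                 = 0.730896 - 0.032895
                 = 0.698001

So there's approximately a 69.8% chance that X falls in this range.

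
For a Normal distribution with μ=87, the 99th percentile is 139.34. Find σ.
σ = 22.4988

For X ~ Normal(μ, σ), the p-th percentile satisfies x = μ + z_p × σ,
where z_p = Φ⁻¹(p) is the standard normal quantile.

Step 1: z_{0.99} = Φ⁻¹(0.99) = 2.3263

Step 2: Solve for σ:
139.34 = 87 + 2.3263 × σ
σ = (139.34 - 87) / 2.3263
σ = 52.34 / 2.3263
σ = 22.4988

Verification: μ + z × σ = 87 + 2.3263 × 22.4988 = 139.34 ✓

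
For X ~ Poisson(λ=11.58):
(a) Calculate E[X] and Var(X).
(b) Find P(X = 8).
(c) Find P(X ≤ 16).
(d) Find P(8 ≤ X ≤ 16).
(a) E[X] = 11.5800, Var(X) = 11.5800
(b) P(X = 8) = 0.074993
(c) P(X ≤ 16) = 0.919920
(d) P(8 ≤ X ≤ 16) = 0.810396

We have X ~ Poisson(λ=11.58).

(a) Moments:
E[X] = 11.5800
Var(X) = 11.5800
σ = √Var(X) = 3.4029

(b) Point probability using PMF:
P(X = 8) = 0.074993

(c) Cumulative probability using CDF:
P(X ≤ 16) = F(16) = 0.919920

(d) Range probability:
P(8 ≤ X ≤ 16) = P(X ≤ 16) - P(X ≤ 7)
                   = F(16) - F(7)
                   = 0.919920 - 0.109524
                   = 0.810396

This means approximately 81.0% of outcomes fall in the interval [8, 16].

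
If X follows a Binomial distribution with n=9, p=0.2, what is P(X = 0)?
0.134218

We have X ~ Binomial(n=9, p=0.2).

For a Binomial distribution, the PMF gives us the probability of each outcome.

Using the PMF formula:
P(X = 0) = 0.134218

Rounded to 4 decimal places: 0.1342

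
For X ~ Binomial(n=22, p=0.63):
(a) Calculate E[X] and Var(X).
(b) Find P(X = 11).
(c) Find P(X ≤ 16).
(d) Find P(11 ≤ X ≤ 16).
(a) E[X] = 13.8600, Var(X) = 5.1282
(b) P(X = 11) = 0.077879
(c) P(X ≤ 16) = 0.880031
(d) P(11 ≤ X ≤ 16) = 0.809054

We have X ~ Binomial(n=22, p=0.63).

(a) Moments:
E[X] = 13.8600
Var(X) = 5.1282
σ = √Var(X) = 2.2646

(b) Point probability using PMF:
P(X = 11) = 0.077879

(c) Cumulative probability using CDF:
P(X ≤ 16) = F(16) = 0.880031

(d) Range probability:
P(11 ≤ X ≤ 16) = P(X ≤ 16) - P(X ≤ 10)
                   = F(16) - F(10)
                   = 0.880031 - 0.070976
                   = 0.809054

This means approximately 80.9% of outcomes fall in the interval [11, 16].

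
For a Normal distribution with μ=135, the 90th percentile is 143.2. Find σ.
σ = 6.3985

For X ~ Normal(μ, σ), the p-th percentile satisfies x = μ + z_p × σ,
where z_p = Φ⁻¹(p) is the standard normal quantile.

Step 1: z_{0.9} = Φ⁻¹(0.9) = 1.2816

Step 2: Solve for σ:
143.2 = 135 + 1.2816 × σ
σ = (143.2 - 135) / 1.2816
σ = 8.20 / 1.2816
σ = 6.3985

Verification: μ + z × σ = 135 + 1.2816 × 6.3985 = 143.20 ✓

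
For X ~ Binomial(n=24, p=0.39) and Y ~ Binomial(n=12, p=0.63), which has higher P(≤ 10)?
Y has higher probability (P(Y ≤ 10) = 0.9685 > P(X ≤ 10) = 0.6872)

Compute P(≤ 10) for each distribution:

X ~ Binomial(n=24, p=0.39):
P(X ≤ 10) = 0.6872

Y ~ Binomial(n=12, p=0.63):
P(Y ≤ 10) = 0.9685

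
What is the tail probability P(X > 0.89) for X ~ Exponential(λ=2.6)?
0.098865

We have X ~ Exponential(λ=2.6).

P(X > 0.89) = 1 - P(X ≤ 0.89)
                = 1 - F(0.89)
                = 1 - 0.901135
                = 0.098865

So there's approximately a 9.9% chance that X exceeds 0.89.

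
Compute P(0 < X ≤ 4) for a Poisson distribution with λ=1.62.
0.777300

We have X ~ Poisson(λ=1.62).

To find P(0 < X ≤ 4), we use:
P(0 < X ≤ 4) = P(X ≤ 4) - P(X ≤ 0)
                 = F(4) - F(0)
                 = 0.975199 - 0.197899
                 = 0.777300

So there's approximately a 77.7% chance that X falls in this range.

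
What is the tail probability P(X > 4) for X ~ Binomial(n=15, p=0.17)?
0.096127

We have X ~ Binomial(n=15, p=0.17).

P(X > 4) = 1 - P(X ≤ 4)
                = 1 - F(4)
                = 1 - 0.903873
                = 0.096127

So there's approximately a 9.6% chance that X exceeds 4.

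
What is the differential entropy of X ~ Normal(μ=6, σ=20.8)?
4.4539 nats

We have X ~ Normal(μ=6, σ=20.8).

The differential entropy measures the uncertainty or information content of the distribution.

For a Normal distribution with μ=6, σ=20.8:
h(X) = 4.4539 nats

(In bits, this would be 6.4256 bits.)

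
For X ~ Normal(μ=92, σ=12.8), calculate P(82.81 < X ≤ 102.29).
0.552886

We have X ~ Normal(μ=92, σ=12.8).

To find P(82.81 < X ≤ 102.29), we use:
P(82.81 < X ≤ 102.29) = P(X ≤ 102.29) - P(X ≤ 82.81)
                 = F(102.29) - F(82.81)
                 = 0.789274 - 0.236388
                 = 0.552886

So there's approximately a 55.3% chance that X falls in this range.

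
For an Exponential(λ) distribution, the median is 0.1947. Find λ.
λ = 3.5601

For X ~ Exponential(λ), the CDF is F(x) = 1 - e^(-λx).
The median m satisfies F(m) = 0.5:
1 - e^(-λm) = 0.5
e^(-λm) = 0.5
λm = ln(2)
m = ln(2) / λ

Given m = 0.1947:
λ = ln(2) / 0.1947 = 0.693147 / 0.1947 = 3.5601

Verification: ln(2) / 3.5601 = 0.1947 ✓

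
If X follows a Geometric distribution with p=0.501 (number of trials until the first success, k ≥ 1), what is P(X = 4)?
0.062250

We have X ~ Geometric(p=0.501) (number of trials until the first success, k ≥ 1).

For a Geometric distribution, the PMF gives us the probability of each outcome.

Using the PMF formula:
P(X = 4) = 0.062250

Rounded to 4 decimal places: 0.0623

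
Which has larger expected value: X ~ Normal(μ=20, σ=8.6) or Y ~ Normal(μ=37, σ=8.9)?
Y has larger mean (37.0000 > 20.0000)

Compute the expected value for each distribution:

X ~ Normal(μ=20, σ=8.6):
E[X] = 20.0000

Y ~ Normal(μ=37, σ=8.9):
E[Y] = 37.0000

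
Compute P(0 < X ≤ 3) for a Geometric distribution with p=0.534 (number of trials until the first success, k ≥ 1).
0.898805

We have X ~ Geometric(p=0.534) (number of trials until the first success, k ≥ 1).

To find P(0 < X ≤ 3), we use:
P(0 < X ≤ 3) = P(X ≤ 3) - P(X ≤ 0)
                 = F(3) - F(0)
                 = 0.898805 - 0.000000
                 = 0.898805

So there's approximately a 89.9% chance that X falls in this range.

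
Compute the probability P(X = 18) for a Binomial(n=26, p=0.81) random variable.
0.059775

We have X ~ Binomial(n=26, p=0.81).

For a Binomial distribution, the PMF gives us the probability of each outcome.

Using the PMF formula:
P(X = 18) = 0.059775

Rounded to 4 decimal places: 0.0598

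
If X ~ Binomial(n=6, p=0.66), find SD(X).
1.1603

We have X ~ Binomial(n=6, p=0.66).

For a Binomial distribution with n=6, p=0.66:
σ = √Var(X) = 1.1603

The standard deviation is the square root of the variance.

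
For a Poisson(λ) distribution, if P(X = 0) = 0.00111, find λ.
λ = 6.8034

For a Poisson(λ) distribution, the PMF at 0 is:
P(X = 0) = λ^0 e^(-λ) / 0! = e^(-λ)

Given P(X = 0) = 0.00111:
e^(-λ) = 0.00111
-λ = ln(0.00111)
λ = -ln(0.00111) = 6.8034

Verification: e^(-6.8034) = 0.00111 ✓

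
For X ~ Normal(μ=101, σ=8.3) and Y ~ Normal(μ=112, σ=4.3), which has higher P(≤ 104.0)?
X has higher probability (P(X ≤ 104.0) = 0.6411 > P(Y ≤ 104.0) = 0.0314)

Compute P(≤ 104.0) for each distribution:

X ~ Normal(μ=101, σ=8.3):
P(X ≤ 104.0) = 0.6411

Y ~ Normal(μ=112, σ=4.3):
P(Y ≤ 104.0) = 0.0314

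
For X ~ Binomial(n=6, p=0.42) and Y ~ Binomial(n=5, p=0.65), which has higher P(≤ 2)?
X has higher probability (P(X ≤ 2) = 0.5029 > P(Y ≤ 2) = 0.2352)

Compute P(≤ 2) for each distribution:

X ~ Binomial(n=6, p=0.42):
P(X ≤ 2) = 0.5029

Y ~ Binomial(n=5, p=0.65):
P(Y ≤ 2) = 0.2352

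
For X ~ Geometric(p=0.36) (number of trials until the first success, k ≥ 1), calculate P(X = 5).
0.060398

We have X ~ Geometric(p=0.36) (number of trials until the first success, k ≥ 1).

For a Geometric distribution, the PMF gives us the probability of each outcome.

Using the PMF formula:
P(X = 5) = 0.060398

Rounded to 4 decimal places: 0.0604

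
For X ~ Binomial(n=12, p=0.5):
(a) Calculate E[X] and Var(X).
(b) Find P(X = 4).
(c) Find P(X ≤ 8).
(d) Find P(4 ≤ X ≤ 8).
(a) E[X] = 6.0000, Var(X) = 3.0000
(b) P(X = 4) = 0.120850
(c) P(X ≤ 8) = 0.927002
(d) P(4 ≤ X ≤ 8) = 0.854004

We have X ~ Binomial(n=12, p=0.5).

(a) Moments:
E[X] = 6.0000
Var(X) = 3.0000
σ = √Var(X) = 1.7321

(b) Point probability using PMF:
P(X = 4) = 0.120850

(c) Cumulative probability using CDF:
P(X ≤ 8) = F(8) = 0.927002

(d) Range probability:
P(4 ≤ X ≤ 8) = P(X ≤ 8) - P(X ≤ 3)
                   = F(8) - F(3)
                   = 0.927002 - 0.072998
                   = 0.854004

This means approximately 85.4% of outcomes fall in the interval [4, 8].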